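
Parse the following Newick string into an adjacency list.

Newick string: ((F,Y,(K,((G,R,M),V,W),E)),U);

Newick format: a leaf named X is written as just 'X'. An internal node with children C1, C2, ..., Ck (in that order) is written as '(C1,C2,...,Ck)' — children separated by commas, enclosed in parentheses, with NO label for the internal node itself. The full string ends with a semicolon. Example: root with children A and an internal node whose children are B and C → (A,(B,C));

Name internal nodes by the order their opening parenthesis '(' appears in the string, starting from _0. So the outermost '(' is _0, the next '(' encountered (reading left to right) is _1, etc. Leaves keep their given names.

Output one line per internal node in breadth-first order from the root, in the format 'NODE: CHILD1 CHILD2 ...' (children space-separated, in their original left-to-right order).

Input: ((F,Y,(K,((G,R,M),V,W),E)),U);
Scanning left-to-right, naming '(' by encounter order:
  pos 0: '(' -> open internal node _0 (depth 1)
  pos 1: '(' -> open internal node _1 (depth 2)
  pos 6: '(' -> open internal node _2 (depth 3)
  pos 9: '(' -> open internal node _3 (depth 4)
  pos 10: '(' -> open internal node _4 (depth 5)
  pos 16: ')' -> close internal node _4 (now at depth 4)
  pos 21: ')' -> close internal node _3 (now at depth 3)
  pos 24: ')' -> close internal node _2 (now at depth 2)
  pos 25: ')' -> close internal node _1 (now at depth 1)
  pos 28: ')' -> close internal node _0 (now at depth 0)
Total internal nodes: 5
BFS adjacency from root:
  _0: _1 U
  _1: F Y _2
  _2: K _3 E
  _3: _4 V W
  _4: G R M

Answer: _0: _1 U
_1: F Y _2
_2: K _3 E
_3: _4 V W
_4: G R M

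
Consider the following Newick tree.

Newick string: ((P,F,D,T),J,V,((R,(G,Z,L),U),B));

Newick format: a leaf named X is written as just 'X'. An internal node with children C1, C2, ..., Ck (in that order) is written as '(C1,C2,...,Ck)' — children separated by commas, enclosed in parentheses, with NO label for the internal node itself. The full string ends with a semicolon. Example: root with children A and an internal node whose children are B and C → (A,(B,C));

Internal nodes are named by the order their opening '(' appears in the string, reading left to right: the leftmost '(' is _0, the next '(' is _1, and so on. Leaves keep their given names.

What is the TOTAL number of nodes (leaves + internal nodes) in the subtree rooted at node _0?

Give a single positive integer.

Answer: 17

Derivation:
Newick: ((P,F,D,T),J,V,((R,(G,Z,L),U),B));
Locate _0: it is the '(' at position 0 (the 1st '(' reading left to right).
Query: subtree rooted at _0
_0: subtree_size = 1 + 16
  _1: subtree_size = 1 + 4
    P: subtree_size = 1 + 0
    F: subtree_size = 1 + 0
    D: subtree_size = 1 + 0
    T: subtree_size = 1 + 0
  J: subtree_size = 1 + 0
  V: subtree_size = 1 + 0
  _2: subtree_size = 1 + 8
    _3: subtree_size = 1 + 6
      R: subtree_size = 1 + 0
      _4: subtree_size = 1 + 3
        G: subtree_size = 1 + 0
        Z: subtree_size = 1 + 0
        L: subtree_size = 1 + 0
      U: subtree_size = 1 + 0
    B: subtree_size = 1 + 0
Total subtree size of _0: 17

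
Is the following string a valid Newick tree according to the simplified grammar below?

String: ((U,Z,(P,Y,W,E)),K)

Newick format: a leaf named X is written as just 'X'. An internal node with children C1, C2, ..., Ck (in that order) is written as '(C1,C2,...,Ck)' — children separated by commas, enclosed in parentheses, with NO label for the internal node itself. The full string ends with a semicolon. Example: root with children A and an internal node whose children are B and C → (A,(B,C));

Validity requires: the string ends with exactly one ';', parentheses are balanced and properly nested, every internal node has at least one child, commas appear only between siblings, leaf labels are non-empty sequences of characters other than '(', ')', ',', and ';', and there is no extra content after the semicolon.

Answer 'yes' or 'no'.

Answer: no

Derivation:
Input: ((U,Z,(P,Y,W,E)),K)
Paren balance: 3 '(' vs 3 ')' OK
Ends with single ';': False
Full parse: FAILS (must end with ;)
Valid: False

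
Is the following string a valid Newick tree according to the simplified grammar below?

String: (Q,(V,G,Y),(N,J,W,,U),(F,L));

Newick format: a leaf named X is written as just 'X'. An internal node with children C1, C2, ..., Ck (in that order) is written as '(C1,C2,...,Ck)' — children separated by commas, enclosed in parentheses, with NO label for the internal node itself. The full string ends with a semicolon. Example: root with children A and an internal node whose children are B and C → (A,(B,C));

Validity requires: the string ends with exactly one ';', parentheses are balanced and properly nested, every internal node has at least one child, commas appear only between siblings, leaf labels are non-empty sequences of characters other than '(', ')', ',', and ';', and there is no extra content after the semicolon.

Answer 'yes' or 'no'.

Answer: no

Derivation:
Input: (Q,(V,G,Y),(N,J,W,,U),(F,L));
Paren balance: 4 '(' vs 4 ')' OK
Ends with single ';': True
Full parse: FAILS (empty leaf label at pos 18)
Valid: False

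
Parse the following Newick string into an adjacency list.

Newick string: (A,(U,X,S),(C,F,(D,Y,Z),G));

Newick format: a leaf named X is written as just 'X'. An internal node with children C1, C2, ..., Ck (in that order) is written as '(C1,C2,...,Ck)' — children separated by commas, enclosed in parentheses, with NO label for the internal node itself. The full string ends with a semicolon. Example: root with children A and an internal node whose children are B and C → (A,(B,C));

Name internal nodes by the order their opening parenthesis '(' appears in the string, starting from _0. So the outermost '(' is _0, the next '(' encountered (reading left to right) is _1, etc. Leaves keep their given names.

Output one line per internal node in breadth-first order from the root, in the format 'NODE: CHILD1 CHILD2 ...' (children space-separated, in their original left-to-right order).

Answer: _0: A _1 _2
_1: U X S
_2: C F _3 G
_3: D Y Z

Derivation:
Input: (A,(U,X,S),(C,F,(D,Y,Z),G));
Scanning left-to-right, naming '(' by encounter order:
  pos 0: '(' -> open internal node _0 (depth 1)
  pos 3: '(' -> open internal node _1 (depth 2)
  pos 9: ')' -> close internal node _1 (now at depth 1)
  pos 11: '(' -> open internal node _2 (depth 2)
  pos 16: '(' -> open internal node _3 (depth 3)
  pos 22: ')' -> close internal node _3 (now at depth 2)
  pos 25: ')' -> close internal node _2 (now at depth 1)
  pos 26: ')' -> close internal node _0 (now at depth 0)
Total internal nodes: 4
BFS adjacency from root:
  _0: A _1 _2
  _1: U X S
  _2: C F _3 G
  _3: D Y Z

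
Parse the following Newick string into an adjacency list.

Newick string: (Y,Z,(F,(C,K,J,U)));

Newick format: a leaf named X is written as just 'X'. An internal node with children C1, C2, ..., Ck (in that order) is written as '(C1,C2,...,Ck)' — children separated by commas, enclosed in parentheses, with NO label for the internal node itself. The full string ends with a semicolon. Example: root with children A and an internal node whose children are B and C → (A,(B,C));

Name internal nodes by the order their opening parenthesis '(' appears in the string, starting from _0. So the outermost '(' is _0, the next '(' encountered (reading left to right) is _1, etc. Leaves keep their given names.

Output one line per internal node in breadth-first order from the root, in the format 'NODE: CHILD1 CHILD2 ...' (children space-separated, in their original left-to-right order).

Input: (Y,Z,(F,(C,K,J,U)));
Scanning left-to-right, naming '(' by encounter order:
  pos 0: '(' -> open internal node _0 (depth 1)
  pos 5: '(' -> open internal node _1 (depth 2)
  pos 8: '(' -> open internal node _2 (depth 3)
  pos 16: ')' -> close internal node _2 (now at depth 2)
  pos 17: ')' -> close internal node _1 (now at depth 1)
  pos 18: ')' -> close internal node _0 (now at depth 0)
Total internal nodes: 3
BFS adjacency from root:
  _0: Y Z _1
  _1: F _2
  _2: C K J U

Answer: _0: Y Z _1
_1: F _2
_2: C K J U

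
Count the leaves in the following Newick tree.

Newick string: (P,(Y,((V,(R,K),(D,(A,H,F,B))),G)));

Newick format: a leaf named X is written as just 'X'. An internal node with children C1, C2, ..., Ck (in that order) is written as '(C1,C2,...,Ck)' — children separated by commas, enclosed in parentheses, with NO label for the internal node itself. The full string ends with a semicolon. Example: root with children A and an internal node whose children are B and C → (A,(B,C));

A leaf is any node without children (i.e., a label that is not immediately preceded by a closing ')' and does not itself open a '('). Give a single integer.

Newick: (P,(Y,((V,(R,K),(D,(A,H,F,B))),G)));
Scan left-to-right; a leaf is any maximal label run not followed by '(':
  pos 1: leaf 'P' → count = 1
  pos 4: leaf 'Y' → count = 2
  pos 8: leaf 'V' → count = 3
  pos 11: leaf 'R' → count = 4
  pos 13: leaf 'K' → count = 5
  pos 17: leaf 'D' → count = 6
  pos 20: leaf 'A' → count = 7
  pos 22: leaf 'H' → count = 8
  pos 24: leaf 'F' → count = 9
  pos 26: leaf 'B' → count = 10
  pos 31: leaf 'G' → count = 11
Total leaves: 11

Answer: 11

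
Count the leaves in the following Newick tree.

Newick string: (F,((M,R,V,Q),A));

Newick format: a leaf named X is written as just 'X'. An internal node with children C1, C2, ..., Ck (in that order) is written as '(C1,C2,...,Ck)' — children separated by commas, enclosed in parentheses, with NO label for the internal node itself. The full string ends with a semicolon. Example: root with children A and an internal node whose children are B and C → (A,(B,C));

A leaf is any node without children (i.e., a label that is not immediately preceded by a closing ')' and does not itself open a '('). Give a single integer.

Answer: 6

Derivation:
Newick: (F,((M,R,V,Q),A));
Scan left-to-right; a leaf is any maximal label run not followed by '(':
  pos 1: leaf 'F' → count = 1
  pos 5: leaf 'M' → count = 2
  pos 7: leaf 'R' → count = 3
  pos 9: leaf 'V' → count = 4
  pos 11: leaf 'Q' → count = 5
  pos 14: leaf 'A' → count = 6
Total leaves: 6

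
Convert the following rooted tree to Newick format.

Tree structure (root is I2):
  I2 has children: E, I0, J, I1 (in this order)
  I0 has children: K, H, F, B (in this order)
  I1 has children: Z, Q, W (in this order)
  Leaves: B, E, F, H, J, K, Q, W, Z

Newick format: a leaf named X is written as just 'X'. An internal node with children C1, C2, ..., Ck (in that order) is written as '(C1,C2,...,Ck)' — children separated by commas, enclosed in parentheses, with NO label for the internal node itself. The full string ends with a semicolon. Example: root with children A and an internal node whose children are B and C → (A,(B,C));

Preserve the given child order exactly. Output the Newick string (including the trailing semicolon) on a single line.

Answer: (E,(K,H,F,B),J,(Z,Q,W));

Derivation:
internal I2 with children ['E', 'I0', 'J', 'I1']
  leaf 'E' → 'E'
  internal I0 with children ['K', 'H', 'F', 'B']
    leaf 'K' → 'K'
    leaf 'H' → 'H'
    leaf 'F' → 'F'
    leaf 'B' → 'B'
  → '(K,H,F,B)'
  leaf 'J' → 'J'
  internal I1 with children ['Z', 'Q', 'W']
    leaf 'Z' → 'Z'
    leaf 'Q' → 'Q'
    leaf 'W' → 'W'
  → '(Z,Q,W)'
→ '(E,(K,H,F,B),J,(Z,Q,W))'
Final: (E,(K,H,F,B),J,(Z,Q,W));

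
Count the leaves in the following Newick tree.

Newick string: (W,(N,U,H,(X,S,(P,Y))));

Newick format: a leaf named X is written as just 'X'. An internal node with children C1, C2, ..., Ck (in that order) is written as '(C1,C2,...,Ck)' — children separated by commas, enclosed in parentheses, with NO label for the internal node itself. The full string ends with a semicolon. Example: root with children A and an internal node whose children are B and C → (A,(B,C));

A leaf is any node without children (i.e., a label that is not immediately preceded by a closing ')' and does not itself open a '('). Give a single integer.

Answer: 8

Derivation:
Newick: (W,(N,U,H,(X,S,(P,Y))));
Scan left-to-right; a leaf is any maximal label run not followed by '(':
  pos 1: leaf 'W' → count = 1
  pos 4: leaf 'N' → count = 2
  pos 6: leaf 'U' → count = 3
  pos 8: leaf 'H' → count = 4
  pos 11: leaf 'X' → count = 5
  pos 13: leaf 'S' → count = 6
  pos 16: leaf 'P' → count = 7
  pos 18: leaf 'Y' → count = 8
Total leaves: 8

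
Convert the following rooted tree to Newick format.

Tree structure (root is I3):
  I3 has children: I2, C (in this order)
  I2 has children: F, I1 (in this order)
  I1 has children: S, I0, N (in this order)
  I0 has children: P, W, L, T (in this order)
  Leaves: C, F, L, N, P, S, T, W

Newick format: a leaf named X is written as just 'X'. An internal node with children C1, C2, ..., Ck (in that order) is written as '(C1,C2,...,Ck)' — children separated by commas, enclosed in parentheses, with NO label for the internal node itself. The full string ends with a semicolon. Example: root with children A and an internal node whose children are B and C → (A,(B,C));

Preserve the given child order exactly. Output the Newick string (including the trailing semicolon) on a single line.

internal I3 with children ['I2', 'C']
  internal I2 with children ['F', 'I1']
    leaf 'F' → 'F'
    internal I1 with children ['S', 'I0', 'N']
      leaf 'S' → 'S'
      internal I0 with children ['P', 'W', 'L', 'T']
        leaf 'P' → 'P'
        leaf 'W' → 'W'
        leaf 'L' → 'L'
        leaf 'T' → 'T'
      → '(P,W,L,T)'
      leaf 'N' → 'N'
    → '(S,(P,W,L,T),N)'
  → '(F,(S,(P,W,L,T),N))'
  leaf 'C' → 'C'
→ '((F,(S,(P,W,L,T),N)),C)'
Final: ((F,(S,(P,W,L,T),N)),C);

Answer: ((F,(S,(P,W,L,T),N)),C);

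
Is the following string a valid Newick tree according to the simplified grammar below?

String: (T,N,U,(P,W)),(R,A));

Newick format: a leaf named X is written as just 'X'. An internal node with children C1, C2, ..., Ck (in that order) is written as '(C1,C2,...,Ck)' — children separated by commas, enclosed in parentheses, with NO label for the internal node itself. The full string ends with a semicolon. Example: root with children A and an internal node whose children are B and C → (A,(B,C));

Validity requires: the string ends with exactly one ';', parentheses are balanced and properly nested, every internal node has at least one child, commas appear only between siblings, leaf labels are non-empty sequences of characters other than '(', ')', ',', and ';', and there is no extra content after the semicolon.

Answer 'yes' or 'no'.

Input: (T,N,U,(P,W)),(R,A));
Paren balance: 3 '(' vs 4 ')' MISMATCH
Ends with single ';': True
Full parse: FAILS (extra content after tree at pos 13)
Valid: False

Answer: no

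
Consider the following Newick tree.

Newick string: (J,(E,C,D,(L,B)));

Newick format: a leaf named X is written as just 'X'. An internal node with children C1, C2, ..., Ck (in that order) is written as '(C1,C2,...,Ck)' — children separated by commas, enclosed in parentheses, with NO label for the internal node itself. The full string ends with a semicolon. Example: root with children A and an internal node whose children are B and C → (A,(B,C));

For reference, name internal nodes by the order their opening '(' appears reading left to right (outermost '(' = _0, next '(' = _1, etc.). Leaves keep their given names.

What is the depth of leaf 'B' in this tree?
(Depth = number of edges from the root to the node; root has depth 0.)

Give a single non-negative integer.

Newick: (J,(E,C,D,(L,B)));
Naming internals by '(' encounter order: outermost '(' = _0, next = _1, ...
Query node: B
Path from root: _0 -> _1 -> _2 -> B
Depth of B: 3 (number of edges from root)

Answer: 3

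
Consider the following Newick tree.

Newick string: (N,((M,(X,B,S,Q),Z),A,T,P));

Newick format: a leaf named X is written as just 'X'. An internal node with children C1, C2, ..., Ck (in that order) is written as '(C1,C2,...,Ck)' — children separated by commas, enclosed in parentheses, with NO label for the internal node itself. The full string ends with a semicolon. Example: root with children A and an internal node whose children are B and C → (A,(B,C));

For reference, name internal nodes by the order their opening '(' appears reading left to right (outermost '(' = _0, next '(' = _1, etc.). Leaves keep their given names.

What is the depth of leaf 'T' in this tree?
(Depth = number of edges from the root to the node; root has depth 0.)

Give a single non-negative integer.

Newick: (N,((M,(X,B,S,Q),Z),A,T,P));
Naming internals by '(' encounter order: outermost '(' = _0, next = _1, ...
Query node: T
Path from root: _0 -> _1 -> T
Depth of T: 2 (number of edges from root)

Answer: 2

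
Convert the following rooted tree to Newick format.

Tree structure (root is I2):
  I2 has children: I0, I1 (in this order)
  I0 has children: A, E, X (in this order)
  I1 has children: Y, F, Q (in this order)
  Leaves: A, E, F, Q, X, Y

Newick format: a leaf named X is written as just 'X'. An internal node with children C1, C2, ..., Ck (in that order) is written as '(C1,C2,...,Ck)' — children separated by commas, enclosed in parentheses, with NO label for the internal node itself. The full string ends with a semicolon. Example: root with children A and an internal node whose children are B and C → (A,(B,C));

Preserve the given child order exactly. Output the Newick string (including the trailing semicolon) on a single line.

Answer: ((A,E,X),(Y,F,Q));

Derivation:
internal I2 with children ['I0', 'I1']
  internal I0 with children ['A', 'E', 'X']
    leaf 'A' → 'A'
    leaf 'E' → 'E'
    leaf 'X' → 'X'
  → '(A,E,X)'
  internal I1 with children ['Y', 'F', 'Q']
    leaf 'Y' → 'Y'
    leaf 'F' → 'F'
    leaf 'Q' → 'Q'
  → '(Y,F,Q)'
→ '((A,E,X),(Y,F,Q))'
Final: ((A,E,X),(Y,F,Q));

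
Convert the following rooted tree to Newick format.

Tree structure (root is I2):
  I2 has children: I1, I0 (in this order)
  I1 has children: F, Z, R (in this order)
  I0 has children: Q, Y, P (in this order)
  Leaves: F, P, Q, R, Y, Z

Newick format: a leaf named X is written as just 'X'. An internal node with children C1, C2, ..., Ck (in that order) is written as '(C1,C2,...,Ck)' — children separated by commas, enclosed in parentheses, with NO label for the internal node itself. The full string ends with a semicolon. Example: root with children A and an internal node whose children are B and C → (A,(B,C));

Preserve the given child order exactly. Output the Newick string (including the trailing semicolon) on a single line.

internal I2 with children ['I1', 'I0']
  internal I1 with children ['F', 'Z', 'R']
    leaf 'F' → 'F'
    leaf 'Z' → 'Z'
    leaf 'R' → 'R'
  → '(F,Z,R)'
  internal I0 with children ['Q', 'Y', 'P']
    leaf 'Q' → 'Q'
    leaf 'Y' → 'Y'
    leaf 'P' → 'P'
  → '(Q,Y,P)'
→ '((F,Z,R),(Q,Y,P))'
Final: ((F,Z,R),(Q,Y,P));

Answer: ((F,Z,R),(Q,Y,P));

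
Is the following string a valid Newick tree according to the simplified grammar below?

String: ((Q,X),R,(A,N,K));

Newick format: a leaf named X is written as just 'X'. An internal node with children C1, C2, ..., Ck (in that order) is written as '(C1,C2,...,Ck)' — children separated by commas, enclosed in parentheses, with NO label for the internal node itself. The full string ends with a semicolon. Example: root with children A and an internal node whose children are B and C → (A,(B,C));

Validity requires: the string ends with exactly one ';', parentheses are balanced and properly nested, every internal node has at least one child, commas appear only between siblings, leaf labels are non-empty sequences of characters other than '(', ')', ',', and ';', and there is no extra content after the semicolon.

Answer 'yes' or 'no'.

Input: ((Q,X),R,(A,N,K));
Paren balance: 3 '(' vs 3 ')' OK
Ends with single ';': True
Full parse: OK
Valid: True

Answer: yes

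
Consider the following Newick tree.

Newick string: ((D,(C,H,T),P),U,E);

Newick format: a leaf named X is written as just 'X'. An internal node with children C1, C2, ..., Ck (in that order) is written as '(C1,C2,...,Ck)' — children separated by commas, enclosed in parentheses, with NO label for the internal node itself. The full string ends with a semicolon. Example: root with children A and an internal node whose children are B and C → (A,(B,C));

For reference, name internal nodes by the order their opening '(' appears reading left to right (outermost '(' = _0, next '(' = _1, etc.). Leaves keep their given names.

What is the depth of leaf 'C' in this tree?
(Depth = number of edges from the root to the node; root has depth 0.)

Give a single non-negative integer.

Newick: ((D,(C,H,T),P),U,E);
Naming internals by '(' encounter order: outermost '(' = _0, next = _1, ...
Query node: C
Path from root: _0 -> _1 -> _2 -> C
Depth of C: 3 (number of edges from root)

Answer: 3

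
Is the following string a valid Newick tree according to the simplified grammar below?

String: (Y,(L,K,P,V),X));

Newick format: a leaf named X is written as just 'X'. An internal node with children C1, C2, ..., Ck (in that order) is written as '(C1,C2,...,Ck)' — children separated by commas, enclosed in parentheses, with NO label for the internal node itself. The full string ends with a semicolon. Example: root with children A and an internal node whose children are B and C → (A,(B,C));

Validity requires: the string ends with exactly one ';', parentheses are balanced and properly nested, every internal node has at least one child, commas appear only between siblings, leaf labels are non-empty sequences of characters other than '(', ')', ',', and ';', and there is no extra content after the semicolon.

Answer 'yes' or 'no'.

Answer: no

Derivation:
Input: (Y,(L,K,P,V),X));
Paren balance: 2 '(' vs 3 ')' MISMATCH
Ends with single ';': True
Full parse: FAILS (extra content after tree at pos 15)
Valid: False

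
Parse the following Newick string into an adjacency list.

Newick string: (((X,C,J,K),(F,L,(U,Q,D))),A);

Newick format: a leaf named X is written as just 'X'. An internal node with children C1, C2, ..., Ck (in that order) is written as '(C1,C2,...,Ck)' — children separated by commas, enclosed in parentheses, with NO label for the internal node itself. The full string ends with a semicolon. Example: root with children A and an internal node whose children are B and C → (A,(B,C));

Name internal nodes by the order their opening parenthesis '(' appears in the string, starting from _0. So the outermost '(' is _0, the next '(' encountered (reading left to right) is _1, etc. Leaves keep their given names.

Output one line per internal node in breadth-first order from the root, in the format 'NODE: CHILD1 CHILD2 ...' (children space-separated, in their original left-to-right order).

Input: (((X,C,J,K),(F,L,(U,Q,D))),A);
Scanning left-to-right, naming '(' by encounter order:
  pos 0: '(' -> open internal node _0 (depth 1)
  pos 1: '(' -> open internal node _1 (depth 2)
  pos 2: '(' -> open internal node _2 (depth 3)
  pos 10: ')' -> close internal node _2 (now at depth 2)
  pos 12: '(' -> open internal node _3 (depth 3)
  pos 17: '(' -> open internal node _4 (depth 4)
  pos 23: ')' -> close internal node _4 (now at depth 3)
  pos 24: ')' -> close internal node _3 (now at depth 2)
  pos 25: ')' -> close internal node _1 (now at depth 1)
  pos 28: ')' -> close internal node _0 (now at depth 0)
Total internal nodes: 5
BFS adjacency from root:
  _0: _1 A
  _1: _2 _3
  _2: X C J K
  _3: F L _4
  _4: U Q D

Answer: _0: _1 A
_1: _2 _3
_2: X C J K
_3: F L _4
_4: U Q D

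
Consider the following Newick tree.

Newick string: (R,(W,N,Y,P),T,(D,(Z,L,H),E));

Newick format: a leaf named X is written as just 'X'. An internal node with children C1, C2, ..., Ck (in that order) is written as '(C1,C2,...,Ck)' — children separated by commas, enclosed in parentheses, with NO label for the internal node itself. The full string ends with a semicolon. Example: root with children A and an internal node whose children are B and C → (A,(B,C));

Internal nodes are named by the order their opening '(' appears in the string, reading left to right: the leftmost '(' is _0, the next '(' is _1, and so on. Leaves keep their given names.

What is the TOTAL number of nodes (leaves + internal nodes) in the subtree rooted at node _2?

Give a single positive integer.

Newick: (R,(W,N,Y,P),T,(D,(Z,L,H),E));
Locate _2: it is the '(' at position 15 (the 3rd '(' reading left to right).
Query: subtree rooted at _2
_2: subtree_size = 1 + 6
  D: subtree_size = 1 + 0
  _3: subtree_size = 1 + 3
    Z: subtree_size = 1 + 0
    L: subtree_size = 1 + 0
    H: subtree_size = 1 + 0
  E: subtree_size = 1 + 0
Total subtree size of _2: 7

Answer: 7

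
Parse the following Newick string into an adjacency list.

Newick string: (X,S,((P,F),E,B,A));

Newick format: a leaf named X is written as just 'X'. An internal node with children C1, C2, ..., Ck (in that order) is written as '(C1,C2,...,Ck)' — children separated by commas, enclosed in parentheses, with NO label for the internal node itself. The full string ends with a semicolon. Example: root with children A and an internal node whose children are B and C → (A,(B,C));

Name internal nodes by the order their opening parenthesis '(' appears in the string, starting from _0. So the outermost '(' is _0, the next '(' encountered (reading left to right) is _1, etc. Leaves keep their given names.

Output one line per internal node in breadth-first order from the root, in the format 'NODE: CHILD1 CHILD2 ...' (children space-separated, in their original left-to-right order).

Input: (X,S,((P,F),E,B,A));
Scanning left-to-right, naming '(' by encounter order:
  pos 0: '(' -> open internal node _0 (depth 1)
  pos 5: '(' -> open internal node _1 (depth 2)
  pos 6: '(' -> open internal node _2 (depth 3)
  pos 10: ')' -> close internal node _2 (now at depth 2)
  pos 17: ')' -> close internal node _1 (now at depth 1)
  pos 18: ')' -> close internal node _0 (now at depth 0)
Total internal nodes: 3
BFS adjacency from root:
  _0: X S _1
  _1: _2 E B A
  _2: P F

Answer: _0: X S _1
_1: _2 E B A
_2: P F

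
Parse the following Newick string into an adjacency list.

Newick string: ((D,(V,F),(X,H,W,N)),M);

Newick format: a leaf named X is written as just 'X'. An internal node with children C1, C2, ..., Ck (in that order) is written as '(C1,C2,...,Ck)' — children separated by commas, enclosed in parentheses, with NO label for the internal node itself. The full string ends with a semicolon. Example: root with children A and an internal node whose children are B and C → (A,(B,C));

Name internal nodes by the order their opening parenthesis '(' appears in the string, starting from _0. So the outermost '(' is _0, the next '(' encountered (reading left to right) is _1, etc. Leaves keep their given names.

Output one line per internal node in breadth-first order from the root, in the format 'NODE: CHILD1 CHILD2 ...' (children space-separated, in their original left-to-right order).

Answer: _0: _1 M
_1: D _2 _3
_2: V F
_3: X H W N

Derivation:
Input: ((D,(V,F),(X,H,W,N)),M);
Scanning left-to-right, naming '(' by encounter order:
  pos 0: '(' -> open internal node _0 (depth 1)
  pos 1: '(' -> open internal node _1 (depth 2)
  pos 4: '(' -> open internal node _2 (depth 3)
  pos 8: ')' -> close internal node _2 (now at depth 2)
  pos 10: '(' -> open internal node _3 (depth 3)
  pos 18: ')' -> close internal node _3 (now at depth 2)
  pos 19: ')' -> close internal node _1 (now at depth 1)
  pos 22: ')' -> close internal node _0 (now at depth 0)
Total internal nodes: 4
BFS adjacency from root:
  _0: _1 M
  _1: D _2 _3
  _2: V F
  _3: X H W N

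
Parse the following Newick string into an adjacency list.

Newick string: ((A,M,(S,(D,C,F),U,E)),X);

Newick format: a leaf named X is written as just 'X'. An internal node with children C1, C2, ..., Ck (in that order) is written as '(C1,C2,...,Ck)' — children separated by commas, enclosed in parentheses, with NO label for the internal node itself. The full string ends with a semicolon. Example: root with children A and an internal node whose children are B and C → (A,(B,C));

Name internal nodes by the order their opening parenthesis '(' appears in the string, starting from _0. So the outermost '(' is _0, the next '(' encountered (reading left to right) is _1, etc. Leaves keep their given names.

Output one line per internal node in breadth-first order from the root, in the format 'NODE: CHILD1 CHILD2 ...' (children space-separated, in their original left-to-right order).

Input: ((A,M,(S,(D,C,F),U,E)),X);
Scanning left-to-right, naming '(' by encounter order:
  pos 0: '(' -> open internal node _0 (depth 1)
  pos 1: '(' -> open internal node _1 (depth 2)
  pos 6: '(' -> open internal node _2 (depth 3)
  pos 9: '(' -> open internal node _3 (depth 4)
  pos 15: ')' -> close internal node _3 (now at depth 3)
  pos 20: ')' -> close internal node _2 (now at depth 2)
  pos 21: ')' -> close internal node _1 (now at depth 1)
  pos 24: ')' -> close internal node _0 (now at depth 0)
Total internal nodes: 4
BFS adjacency from root:
  _0: _1 X
  _1: A M _2
  _2: S _3 U E
  _3: D C F

Answer: _0: _1 X
_1: A M _2
_2: S _3 U E
_3: D C F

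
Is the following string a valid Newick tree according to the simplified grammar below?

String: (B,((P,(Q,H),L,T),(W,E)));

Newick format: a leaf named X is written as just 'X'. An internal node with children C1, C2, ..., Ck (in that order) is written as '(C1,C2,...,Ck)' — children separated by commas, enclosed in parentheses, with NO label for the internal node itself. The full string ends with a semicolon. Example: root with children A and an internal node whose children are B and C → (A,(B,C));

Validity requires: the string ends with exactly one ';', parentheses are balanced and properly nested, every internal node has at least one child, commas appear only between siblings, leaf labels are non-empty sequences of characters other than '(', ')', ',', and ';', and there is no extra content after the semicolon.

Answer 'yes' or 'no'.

Input: (B,((P,(Q,H),L,T),(W,E)));
Paren balance: 5 '(' vs 5 ')' OK
Ends with single ';': True
Full parse: OK
Valid: True

Answer: yes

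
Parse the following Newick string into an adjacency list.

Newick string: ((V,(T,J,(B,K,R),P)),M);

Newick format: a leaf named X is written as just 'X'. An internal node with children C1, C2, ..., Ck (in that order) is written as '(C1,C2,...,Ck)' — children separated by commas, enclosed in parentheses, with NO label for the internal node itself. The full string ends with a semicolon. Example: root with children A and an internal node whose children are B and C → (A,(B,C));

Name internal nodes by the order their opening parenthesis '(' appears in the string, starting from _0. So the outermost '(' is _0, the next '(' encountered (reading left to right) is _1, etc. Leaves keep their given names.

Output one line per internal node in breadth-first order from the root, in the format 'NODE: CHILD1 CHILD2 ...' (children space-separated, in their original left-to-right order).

Input: ((V,(T,J,(B,K,R),P)),M);
Scanning left-to-right, naming '(' by encounter order:
  pos 0: '(' -> open internal node _0 (depth 1)
  pos 1: '(' -> open internal node _1 (depth 2)
  pos 4: '(' -> open internal node _2 (depth 3)
  pos 9: '(' -> open internal node _3 (depth 4)
  pos 15: ')' -> close internal node _3 (now at depth 3)
  pos 18: ')' -> close internal node _2 (now at depth 2)
  pos 19: ')' -> close internal node _1 (now at depth 1)
  pos 22: ')' -> close internal node _0 (now at depth 0)
Total internal nodes: 4
BFS adjacency from root:
  _0: _1 M
  _1: V _2
  _2: T J _3 P
  _3: B K R

Answer: _0: _1 M
_1: V _2
_2: T J _3 P
_3: B K R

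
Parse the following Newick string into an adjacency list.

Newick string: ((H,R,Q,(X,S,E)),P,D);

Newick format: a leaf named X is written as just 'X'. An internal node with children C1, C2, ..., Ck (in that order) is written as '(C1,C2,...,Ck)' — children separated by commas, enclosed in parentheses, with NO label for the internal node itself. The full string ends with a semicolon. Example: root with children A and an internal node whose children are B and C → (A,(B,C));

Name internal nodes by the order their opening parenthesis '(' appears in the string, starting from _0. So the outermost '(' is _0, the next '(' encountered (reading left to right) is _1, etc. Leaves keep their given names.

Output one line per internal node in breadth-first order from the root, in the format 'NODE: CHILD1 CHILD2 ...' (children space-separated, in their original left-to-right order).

Answer: _0: _1 P D
_1: H R Q _2
_2: X S E

Derivation:
Input: ((H,R,Q,(X,S,E)),P,D);
Scanning left-to-right, naming '(' by encounter order:
  pos 0: '(' -> open internal node _0 (depth 1)
  pos 1: '(' -> open internal node _1 (depth 2)
  pos 8: '(' -> open internal node _2 (depth 3)
  pos 14: ')' -> close internal node _2 (now at depth 2)
  pos 15: ')' -> close internal node _1 (now at depth 1)
  pos 20: ')' -> close internal node _0 (now at depth 0)
Total internal nodes: 3
BFS adjacency from root:
  _0: _1 P D
  _1: H R Q _2
  _2: X S E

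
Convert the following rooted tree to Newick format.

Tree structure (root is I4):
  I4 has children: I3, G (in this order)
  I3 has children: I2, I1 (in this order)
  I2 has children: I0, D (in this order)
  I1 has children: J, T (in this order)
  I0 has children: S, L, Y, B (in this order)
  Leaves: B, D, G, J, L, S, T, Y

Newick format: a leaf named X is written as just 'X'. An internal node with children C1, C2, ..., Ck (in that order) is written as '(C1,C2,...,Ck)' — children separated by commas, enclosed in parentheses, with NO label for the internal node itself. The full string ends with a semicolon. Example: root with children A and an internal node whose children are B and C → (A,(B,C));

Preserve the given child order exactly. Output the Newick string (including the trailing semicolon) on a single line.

internal I4 with children ['I3', 'G']
  internal I3 with children ['I2', 'I1']
    internal I2 with children ['I0', 'D']
      internal I0 with children ['S', 'L', 'Y', 'B']
        leaf 'S' → 'S'
        leaf 'L' → 'L'
        leaf 'Y' → 'Y'
        leaf 'B' → 'B'
      → '(S,L,Y,B)'
      leaf 'D' → 'D'
    → '((S,L,Y,B),D)'
    internal I1 with children ['J', 'T']
      leaf 'J' → 'J'
      leaf 'T' → 'T'
    → '(J,T)'
  → '(((S,L,Y,B),D),(J,T))'
  leaf 'G' → 'G'
→ '((((S,L,Y,B),D),(J,T)),G)'
Final: ((((S,L,Y,B),D),(J,T)),G);

Answer: ((((S,L,Y,B),D),(J,T)),G);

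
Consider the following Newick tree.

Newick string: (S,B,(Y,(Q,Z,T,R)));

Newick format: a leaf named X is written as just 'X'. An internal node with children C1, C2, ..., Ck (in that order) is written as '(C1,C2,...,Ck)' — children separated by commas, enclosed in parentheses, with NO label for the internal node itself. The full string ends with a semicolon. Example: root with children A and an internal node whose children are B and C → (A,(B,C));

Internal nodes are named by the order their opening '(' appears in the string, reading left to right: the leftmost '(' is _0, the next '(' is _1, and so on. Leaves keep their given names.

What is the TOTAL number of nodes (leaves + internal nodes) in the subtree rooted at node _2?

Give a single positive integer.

Newick: (S,B,(Y,(Q,Z,T,R)));
Locate _2: it is the '(' at position 8 (the 3rd '(' reading left to right).
Query: subtree rooted at _2
_2: subtree_size = 1 + 4
  Q: subtree_size = 1 + 0
  Z: subtree_size = 1 + 0
  T: subtree_size = 1 + 0
  R: subtree_size = 1 + 0
Total subtree size of _2: 5

Answer: 5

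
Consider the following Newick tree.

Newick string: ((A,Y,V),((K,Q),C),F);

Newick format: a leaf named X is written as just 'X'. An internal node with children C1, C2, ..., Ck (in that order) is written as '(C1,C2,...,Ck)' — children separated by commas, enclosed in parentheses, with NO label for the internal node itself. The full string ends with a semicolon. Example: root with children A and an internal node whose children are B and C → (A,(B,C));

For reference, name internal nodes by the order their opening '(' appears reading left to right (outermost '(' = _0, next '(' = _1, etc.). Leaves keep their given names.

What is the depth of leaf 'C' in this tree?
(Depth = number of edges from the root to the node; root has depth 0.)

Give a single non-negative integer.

Answer: 2

Derivation:
Newick: ((A,Y,V),((K,Q),C),F);
Naming internals by '(' encounter order: outermost '(' = _0, next = _1, ...
Query node: C
Path from root: _0 -> _2 -> C
Depth of C: 2 (number of edges from root)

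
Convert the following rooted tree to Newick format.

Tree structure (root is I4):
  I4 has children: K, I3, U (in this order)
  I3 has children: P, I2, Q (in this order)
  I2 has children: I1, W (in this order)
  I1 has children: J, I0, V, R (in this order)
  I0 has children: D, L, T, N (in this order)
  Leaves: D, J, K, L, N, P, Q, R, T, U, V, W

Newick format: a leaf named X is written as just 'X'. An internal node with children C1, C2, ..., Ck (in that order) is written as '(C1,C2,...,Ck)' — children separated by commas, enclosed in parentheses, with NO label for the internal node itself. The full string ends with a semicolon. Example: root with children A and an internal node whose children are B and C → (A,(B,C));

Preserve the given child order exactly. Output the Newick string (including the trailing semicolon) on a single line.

internal I4 with children ['K', 'I3', 'U']
  leaf 'K' → 'K'
  internal I3 with children ['P', 'I2', 'Q']
    leaf 'P' → 'P'
    internal I2 with children ['I1', 'W']
      internal I1 with children ['J', 'I0', 'V', 'R']
        leaf 'J' → 'J'
        internal I0 with children ['D', 'L', 'T', 'N']
          leaf 'D' → 'D'
          leaf 'L' → 'L'
          leaf 'T' → 'T'
          leaf 'N' → 'N'
        → '(D,L,T,N)'
        leaf 'V' → 'V'
        leaf 'R' → 'R'
      → '(J,(D,L,T,N),V,R)'
      leaf 'W' → 'W'
    → '((J,(D,L,T,N),V,R),W)'
    leaf 'Q' → 'Q'
  → '(P,((J,(D,L,T,N),V,R),W),Q)'
  leaf 'U' → 'U'
→ '(K,(P,((J,(D,L,T,N),V,R),W),Q),U)'
Final: (K,(P,((J,(D,L,T,N),V,R),W),Q),U);

Answer: (K,(P,((J,(D,L,T,N),V,R),W),Q),U);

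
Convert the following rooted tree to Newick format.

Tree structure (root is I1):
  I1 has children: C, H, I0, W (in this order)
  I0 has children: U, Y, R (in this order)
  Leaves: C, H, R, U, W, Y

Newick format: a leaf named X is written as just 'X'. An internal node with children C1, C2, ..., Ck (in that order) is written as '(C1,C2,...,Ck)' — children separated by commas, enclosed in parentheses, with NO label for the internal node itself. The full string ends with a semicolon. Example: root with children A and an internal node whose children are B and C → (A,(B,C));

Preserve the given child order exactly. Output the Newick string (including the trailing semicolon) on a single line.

internal I1 with children ['C', 'H', 'I0', 'W']
  leaf 'C' → 'C'
  leaf 'H' → 'H'
  internal I0 with children ['U', 'Y', 'R']
    leaf 'U' → 'U'
    leaf 'Y' → 'Y'
    leaf 'R' → 'R'
  → '(U,Y,R)'
  leaf 'W' → 'W'
→ '(C,H,(U,Y,R),W)'
Final: (C,H,(U,Y,R),W);

Answer: (C,H,(U,Y,R),W);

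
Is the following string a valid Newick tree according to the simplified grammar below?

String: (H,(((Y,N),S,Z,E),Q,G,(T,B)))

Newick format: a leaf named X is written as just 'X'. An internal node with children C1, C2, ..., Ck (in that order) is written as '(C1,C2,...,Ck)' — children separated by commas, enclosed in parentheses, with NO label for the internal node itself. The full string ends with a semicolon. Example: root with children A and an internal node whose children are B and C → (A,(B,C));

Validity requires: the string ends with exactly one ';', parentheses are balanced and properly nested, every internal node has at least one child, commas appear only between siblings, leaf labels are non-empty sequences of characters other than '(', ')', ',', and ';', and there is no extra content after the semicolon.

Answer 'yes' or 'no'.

Input: (H,(((Y,N),S,Z,E),Q,G,(T,B)))
Paren balance: 5 '(' vs 5 ')' OK
Ends with single ';': False
Full parse: FAILS (must end with ;)
Valid: False

Answer: no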